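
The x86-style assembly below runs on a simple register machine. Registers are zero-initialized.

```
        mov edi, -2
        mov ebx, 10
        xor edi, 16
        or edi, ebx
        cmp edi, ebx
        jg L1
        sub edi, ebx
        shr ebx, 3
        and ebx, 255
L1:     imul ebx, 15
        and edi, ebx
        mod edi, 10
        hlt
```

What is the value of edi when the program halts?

4

edi=-2
ebx=10
edi=(-2)^16=-18
edi=(-18)|10=-18
cmp edi, ebx  (cmp -18,10)
jg L1: not taken
edi=(-18)-10=-28
ebx=10>>3=1
ebx=1&255=1
ebx=1*15=15
edi=(-28)&15=4
edi=4%10=4
halt.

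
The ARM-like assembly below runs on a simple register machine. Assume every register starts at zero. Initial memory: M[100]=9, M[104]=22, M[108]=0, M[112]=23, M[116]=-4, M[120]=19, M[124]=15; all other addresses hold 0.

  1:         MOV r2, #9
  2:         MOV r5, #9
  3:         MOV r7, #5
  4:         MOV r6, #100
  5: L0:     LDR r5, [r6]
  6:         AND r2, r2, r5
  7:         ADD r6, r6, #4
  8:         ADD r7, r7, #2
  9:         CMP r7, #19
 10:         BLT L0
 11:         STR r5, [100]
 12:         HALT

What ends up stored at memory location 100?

15

r2=9
r5=9
r7=5
r6=100
r5=M[100]=9
r2=9&9=9
r6=100+4=104
r7=5+2=7
CMP r7, #19  (cmp 7,19)
BLT L0: taken
r5=M[104]=22
r2=9&22=0
r6=104+4=108
r7=7+2=9
CMP r7, #19  (cmp 9,19)
BLT L0: taken
r5=M[108]=0
r2=0&0=0
r6=108+4=112
r7=9+2=11
CMP r7, #19  (cmp 11,19)
BLT L0: taken
r5=M[112]=23
r2=0&23=0
r6=112+4=116
r7=11+2=13
CMP r7, #19  (cmp 13,19)
BLT L0: taken
r5=M[116]=-4
r2=0&(-4)=0
r6=116+4=120
r7=13+2=15
CMP r7, #19  (cmp 15,19)
BLT L0: taken
r5=M[120]=19
r2=0&19=0
r6=120+4=124
r7=15+2=17
CMP r7, #19  (cmp 17,19)
BLT L0: taken
r5=M[124]=15
r2=0&15=0
r6=124+4=128
r7=17+2=19
CMP r7, #19  (cmp 19,19)
BLT L0: not taken
STR r5, [100] → M[100]=15
halt.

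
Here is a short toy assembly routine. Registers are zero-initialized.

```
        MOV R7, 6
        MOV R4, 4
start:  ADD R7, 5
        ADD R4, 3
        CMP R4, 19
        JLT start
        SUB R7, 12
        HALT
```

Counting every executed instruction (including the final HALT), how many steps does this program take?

MOV R7, 6 → R7=6
MOV R4, 4 → R4=4
ADD R7, 5 → R7=6+5=11
ADD R4, 3 → R4=4+3=7
CMP R4, 19  (cmp 7,19)
JLT start: taken
ADD R7, 5 → R7=11+5=16
ADD R4, 3 → R4=7+3=10
CMP R4, 19  (cmp 10,19)
JLT start: taken
ADD R7, 5 → R7=16+5=21
ADD R4, 3 → R4=10+3=13
CMP R4, 19  (cmp 13,19)
JLT start: taken
ADD R7, 5 → R7=21+5=26
ADD R4, 3 → R4=13+3=16
CMP R4, 19  (cmp 16,19)
JLT start: taken
ADD R7, 5 → R7=26+5=31
ADD R4, 3 → R4=16+3=19
CMP R4, 19  (cmp 19,19)
JLT start: not taken
SUB R7, 12 → R7=31-12=19
halt.
Total executed instructions: 24.

24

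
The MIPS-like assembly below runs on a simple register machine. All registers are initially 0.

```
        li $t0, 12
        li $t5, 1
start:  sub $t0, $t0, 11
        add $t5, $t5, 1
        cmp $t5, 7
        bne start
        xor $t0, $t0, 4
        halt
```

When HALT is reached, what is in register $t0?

after li $t0, 12: $t0=12
after li $t5, 1: $t5=1
after sub $t0, $t0, 11: $t0=12-11=1
after add $t5, $t5, 1: $t5=1+1=2
cmp $t5, 7  (cmp 2,7)
bne start: taken
after sub $t0, $t0, 11: $t0=1-11=-10
after add $t5, $t5, 1: $t5=2+1=3
cmp $t5, 7  (cmp 3,7)
bne start: taken
after sub $t0, $t0, 11: $t0=(-10)-11=-21
after add $t5, $t5, 1: $t5=3+1=4
cmp $t5, 7  (cmp 4,7)
bne start: taken
after sub $t0, $t0, 11: $t0=(-21)-11=-32
after add $t5, $t5, 1: $t5=4+1=5
cmp $t5, 7  (cmp 5,7)
bne start: taken
after sub $t0, $t0, 11: $t0=(-32)-11=-43
after add $t5, $t5, 1: $t5=5+1=6
cmp $t5, 7  (cmp 6,7)
bne start: taken
after sub $t0, $t0, 11: $t0=(-43)-11=-54
after add $t5, $t5, 1: $t5=6+1=7
cmp $t5, 7  (cmp 7,7)
bne start: not taken
after xor $t0, $t0, 4: $t0=(-54)^4=-50
halt.

-50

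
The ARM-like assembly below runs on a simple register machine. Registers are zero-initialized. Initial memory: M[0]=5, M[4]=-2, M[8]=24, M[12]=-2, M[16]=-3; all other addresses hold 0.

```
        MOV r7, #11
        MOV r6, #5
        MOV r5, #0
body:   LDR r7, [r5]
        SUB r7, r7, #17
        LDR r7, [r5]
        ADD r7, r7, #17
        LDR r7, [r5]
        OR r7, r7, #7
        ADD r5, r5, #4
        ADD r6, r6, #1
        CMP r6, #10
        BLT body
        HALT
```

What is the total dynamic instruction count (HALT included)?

after MOV r7, #11: r7=11
after MOV r6, #5: r6=5
after MOV r5, #0: r5=0
after LDR r7, [r5]: r7=M[0]=5
after SUB r7, r7, #17: r7=5-17=-12
after LDR r7, [r5]: r7=M[0]=5
after ADD r7, r7, #17: r7=5+17=22
after LDR r7, [r5]: r7=M[0]=5
after OR r7, r7, #7: r7=5|7=7
after ADD r5, r5, #4: r5=0+4=4
after ADD r6, r6, #1: r6=5+1=6
CMP r6, #10  (cmp 6,10)
BLT body: taken
after LDR r7, [r5]: r7=M[4]=-2
after SUB r7, r7, #17: r7=(-2)-17=-19
after LDR r7, [r5]: r7=M[4]=-2
after ADD r7, r7, #17: r7=(-2)+17=15
after LDR r7, [r5]: r7=M[4]=-2
after OR r7, r7, #7: r7=(-2)|7=-1
after ADD r5, r5, #4: r5=4+4=8
after ADD r6, r6, #1: r6=6+1=7
CMP r6, #10  (cmp 7,10)
BLT body: taken
after LDR r7, [r5]: r7=M[8]=24
after SUB r7, r7, #17: r7=24-17=7
after LDR r7, [r5]: r7=M[8]=24
after ADD r7, r7, #17: r7=24+17=41
after LDR r7, [r5]: r7=M[8]=24
after OR r7, r7, #7: r7=24|7=31
after ADD r5, r5, #4: r5=8+4=12
after ADD r6, r6, #1: r6=7+1=8
CMP r6, #10  (cmp 8,10)
BLT body: taken
after LDR r7, [r5]: r7=M[12]=-2
after SUB r7, r7, #17: r7=(-2)-17=-19
after LDR r7, [r5]: r7=M[12]=-2
after ADD r7, r7, #17: r7=(-2)+17=15
after LDR r7, [r5]: r7=M[12]=-2
after OR r7, r7, #7: r7=(-2)|7=-1
after ADD r5, r5, #4: r5=12+4=16
after ADD r6, r6, #1: r6=8+1=9
CMP r6, #10  (cmp 9,10)
BLT body: taken
after LDR r7, [r5]: r7=M[16]=-3
after SUB r7, r7, #17: r7=(-3)-17=-20
after LDR r7, [r5]: r7=M[16]=-3
after ADD r7, r7, #17: r7=(-3)+17=14
after LDR r7, [r5]: r7=M[16]=-3
after OR r7, r7, #7: r7=(-3)|7=-1
after ADD r5, r5, #4: r5=16+4=20
after ADD r6, r6, #1: r6=9+1=10
CMP r6, #10  (cmp 10,10)
BLT body: not taken
halt.
Total executed instructions: 54.

54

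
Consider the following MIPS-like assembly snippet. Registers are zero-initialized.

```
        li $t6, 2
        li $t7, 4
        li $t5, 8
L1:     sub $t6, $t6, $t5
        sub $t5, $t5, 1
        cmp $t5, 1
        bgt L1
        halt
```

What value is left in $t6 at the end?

li $t6, 2 → $t6=2
li $t7, 4 → $t7=4
li $t5, 8 → $t5=8
sub $t6, $t6, $t5 → $t6=2-8=-6
sub $t5, $t5, 1 → $t5=8-1=7
cmp $t5, 1  (cmp 7,1)
bgt L1: taken
sub $t6, $t6, $t5 → $t6=(-6)-7=-13
sub $t5, $t5, 1 → $t5=7-1=6
cmp $t5, 1  (cmp 6,1)
bgt L1: taken
sub $t6, $t6, $t5 → $t6=(-13)-6=-19
sub $t5, $t5, 1 → $t5=6-1=5
cmp $t5, 1  (cmp 5,1)
bgt L1: taken
sub $t6, $t6, $t5 → $t6=(-19)-5=-24
sub $t5, $t5, 1 → $t5=5-1=4
cmp $t5, 1  (cmp 4,1)
bgt L1: taken
sub $t6, $t6, $t5 → $t6=(-24)-4=-28
sub $t5, $t5, 1 → $t5=4-1=3
cmp $t5, 1  (cmp 3,1)
bgt L1: taken
sub $t6, $t6, $t5 → $t6=(-28)-3=-31
sub $t5, $t5, 1 → $t5=3-1=2
cmp $t5, 1  (cmp 2,1)
bgt L1: taken
sub $t6, $t6, $t5 → $t6=(-31)-2=-33
sub $t5, $t5, 1 → $t5=2-1=1
cmp $t5, 1  (cmp 1,1)
bgt L1: not taken
halt.

-33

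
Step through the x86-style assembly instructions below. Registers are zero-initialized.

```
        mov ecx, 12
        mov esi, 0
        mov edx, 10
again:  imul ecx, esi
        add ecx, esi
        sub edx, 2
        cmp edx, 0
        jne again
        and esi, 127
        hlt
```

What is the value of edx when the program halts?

ecx=12
esi=0
edx=10
ecx=12*0=0
ecx=0+0=0
edx=10-2=8
cmp edx, 0  (cmp 8,0)
jne again: taken
ecx=0*0=0
ecx=0+0=0
edx=8-2=6
cmp edx, 0  (cmp 6,0)
jne again: taken
ecx=0*0=0
ecx=0+0=0
edx=6-2=4
cmp edx, 0  (cmp 4,0)
jne again: taken
ecx=0*0=0
ecx=0+0=0
edx=4-2=2
cmp edx, 0  (cmp 2,0)
jne again: taken
ecx=0*0=0
ecx=0+0=0
edx=2-2=0
cmp edx, 0  (cmp 0,0)
jne again: not taken
esi=0&127=0
halt.

0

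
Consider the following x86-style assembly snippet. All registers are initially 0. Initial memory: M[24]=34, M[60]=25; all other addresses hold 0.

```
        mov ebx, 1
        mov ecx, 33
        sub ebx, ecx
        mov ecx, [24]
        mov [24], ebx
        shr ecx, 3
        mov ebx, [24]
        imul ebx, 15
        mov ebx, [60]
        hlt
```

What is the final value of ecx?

mov ebx, 1 → ebx=1
mov ecx, 33 → ecx=33
sub ebx, ecx → ebx=1-33=-32
mov ecx, [24] → ecx=M[24]=34
mov [24], ebx → M[24]=-32
shr ecx, 3 → ecx=34>>3=4
mov ebx, [24] → ebx=M[24]=-32
imul ebx, 15 → ebx=(-32)*15=-480
mov ebx, [60] → ebx=M[60]=25
halt.

4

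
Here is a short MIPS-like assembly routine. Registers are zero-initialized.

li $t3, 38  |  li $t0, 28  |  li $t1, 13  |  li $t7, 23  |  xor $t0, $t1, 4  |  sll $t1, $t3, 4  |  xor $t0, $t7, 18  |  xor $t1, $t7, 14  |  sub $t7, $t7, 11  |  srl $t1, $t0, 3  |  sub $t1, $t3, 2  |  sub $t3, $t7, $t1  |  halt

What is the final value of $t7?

after li $t3, 38: $t3=38
after li $t0, 28: $t0=28
after li $t1, 13: $t1=13
after li $t7, 23: $t7=23
after xor $t0, $t1, 4: $t0=13^4=9
after sll $t1, $t3, 4: $t1=38<<4=608
after xor $t0, $t7, 18: $t0=23^18=5
after xor $t1, $t7, 14: $t1=23^14=25
after sub $t7, $t7, 11: $t7=23-11=12
after srl $t1, $t0, 3: $t1=5>>3=0
after sub $t1, $t3, 2: $t1=38-2=36
after sub $t3, $t7, $t1: $t3=12-36=-24
halt.

12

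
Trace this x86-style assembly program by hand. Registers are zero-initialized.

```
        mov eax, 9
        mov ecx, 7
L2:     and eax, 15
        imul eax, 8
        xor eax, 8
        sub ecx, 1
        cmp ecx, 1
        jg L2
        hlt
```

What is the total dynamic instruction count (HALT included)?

39

after mov eax, 9: eax=9
after mov ecx, 7: ecx=7
after and eax, 15: eax=9&15=9
after imul eax, 8: eax=9*8=72
after xor eax, 8: eax=72^8=64
after sub ecx, 1: ecx=7-1=6
cmp ecx, 1  (cmp 6,1)
jg L2: taken
after and eax, 15: eax=64&15=0
after imul eax, 8: eax=0*8=0
after xor eax, 8: eax=0^8=8
after sub ecx, 1: ecx=6-1=5
cmp ecx, 1  (cmp 5,1)
jg L2: taken
after and eax, 15: eax=8&15=8
after imul eax, 8: eax=8*8=64
after xor eax, 8: eax=64^8=72
after sub ecx, 1: ecx=5-1=4
cmp ecx, 1  (cmp 4,1)
jg L2: taken
after and eax, 15: eax=72&15=8
after imul eax, 8: eax=8*8=64
after xor eax, 8: eax=64^8=72
after sub ecx, 1: ecx=4-1=3
cmp ecx, 1  (cmp 3,1)
jg L2: taken
after and eax, 15: eax=72&15=8
after imul eax, 8: eax=8*8=64
after xor eax, 8: eax=64^8=72
after sub ecx, 1: ecx=3-1=2
cmp ecx, 1  (cmp 2,1)
jg L2: taken
after and eax, 15: eax=72&15=8
after imul eax, 8: eax=8*8=64
after xor eax, 8: eax=64^8=72
after sub ecx, 1: ecx=2-1=1
cmp ecx, 1  (cmp 1,1)
jg L2: not taken
halt.
Total executed instructions: 39.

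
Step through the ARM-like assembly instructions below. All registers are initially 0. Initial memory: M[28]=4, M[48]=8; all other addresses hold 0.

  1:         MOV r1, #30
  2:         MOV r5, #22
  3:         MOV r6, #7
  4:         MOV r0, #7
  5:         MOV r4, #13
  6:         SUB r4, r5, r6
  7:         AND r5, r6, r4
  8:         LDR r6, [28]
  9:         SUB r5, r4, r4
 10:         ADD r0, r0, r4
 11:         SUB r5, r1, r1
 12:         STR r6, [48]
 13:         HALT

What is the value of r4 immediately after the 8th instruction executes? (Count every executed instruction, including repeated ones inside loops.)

15

r1=30
r5=22
r6=7
r0=7
r4=13
r4=22-7=15
r5=7&15=7
r6=M[28]=4
After step 8: r4 = 15.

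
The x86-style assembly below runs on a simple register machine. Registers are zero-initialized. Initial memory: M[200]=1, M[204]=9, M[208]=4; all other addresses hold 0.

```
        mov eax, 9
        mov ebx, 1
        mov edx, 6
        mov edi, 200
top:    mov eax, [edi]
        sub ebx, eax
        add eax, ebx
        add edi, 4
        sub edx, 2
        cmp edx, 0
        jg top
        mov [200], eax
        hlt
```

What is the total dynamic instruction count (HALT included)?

27

mov eax, 9 → eax=9
mov ebx, 1 → ebx=1
mov edx, 6 → edx=6
mov edi, 200 → edi=200
mov eax, [edi] → eax=M[200]=1
sub ebx, eax → ebx=1-1=0
add eax, ebx → eax=1+0=1
add edi, 4 → edi=200+4=204
sub edx, 2 → edx=6-2=4
cmp edx, 0  (cmp 4,0)
jg top: taken
mov eax, [edi] → eax=M[204]=9
sub ebx, eax → ebx=0-9=-9
add eax, ebx → eax=9+(-9)=0
add edi, 4 → edi=204+4=208
sub edx, 2 → edx=4-2=2
cmp edx, 0  (cmp 2,0)
jg top: taken
mov eax, [edi] → eax=M[208]=4
sub ebx, eax → ebx=(-9)-4=-13
add eax, ebx → eax=4+(-13)=-9
add edi, 4 → edi=208+4=212
sub edx, 2 → edx=2-2=0
cmp edx, 0  (cmp 0,0)
jg top: not taken
mov [200], eax → M[200]=-9
halt.
Total executed instructions: 27.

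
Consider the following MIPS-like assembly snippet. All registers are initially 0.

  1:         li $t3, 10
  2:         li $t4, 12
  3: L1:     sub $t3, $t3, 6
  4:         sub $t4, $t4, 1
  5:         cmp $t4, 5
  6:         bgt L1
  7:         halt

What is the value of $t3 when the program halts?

-32

li $t3, 10 → $t3=10
li $t4, 12 → $t4=12
sub $t3, $t3, 6 → $t3=10-6=4
sub $t4, $t4, 1 → $t4=12-1=11
cmp $t4, 5  (cmp 11,5)
bgt L1: taken
sub $t3, $t3, 6 → $t3=4-6=-2
sub $t4, $t4, 1 → $t4=11-1=10
cmp $t4, 5  (cmp 10,5)
bgt L1: taken
sub $t3, $t3, 6 → $t3=(-2)-6=-8
sub $t4, $t4, 1 → $t4=10-1=9
cmp $t4, 5  (cmp 9,5)
bgt L1: taken
sub $t3, $t3, 6 → $t3=(-8)-6=-14
sub $t4, $t4, 1 → $t4=9-1=8
cmp $t4, 5  (cmp 8,5)
bgt L1: taken
sub $t3, $t3, 6 → $t3=(-14)-6=-20
sub $t4, $t4, 1 → $t4=8-1=7
cmp $t4, 5  (cmp 7,5)
bgt L1: taken
sub $t3, $t3, 6 → $t3=(-20)-6=-26
sub $t4, $t4, 1 → $t4=7-1=6
cmp $t4, 5  (cmp 6,5)
bgt L1: taken
sub $t3, $t3, 6 → $t3=(-26)-6=-32
sub $t4, $t4, 1 → $t4=6-1=5
cmp $t4, 5  (cmp 5,5)
bgt L1: not taken
halt.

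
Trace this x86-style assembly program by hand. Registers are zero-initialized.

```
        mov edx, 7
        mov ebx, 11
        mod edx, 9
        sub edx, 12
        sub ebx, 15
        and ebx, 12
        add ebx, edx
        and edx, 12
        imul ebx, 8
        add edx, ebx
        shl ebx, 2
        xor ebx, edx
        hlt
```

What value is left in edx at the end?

64

mov edx, 7 → edx=7
mov ebx, 11 → ebx=11
mod edx, 9 → edx=7%9=7
sub edx, 12 → edx=7-12=-5
sub ebx, 15 → ebx=11-15=-4
and ebx, 12 → ebx=(-4)&12=12
add ebx, edx → ebx=12+(-5)=7
and edx, 12 → edx=(-5)&12=8
imul ebx, 8 → ebx=7*8=56
add edx, ebx → edx=8+56=64
shl ebx, 2 → ebx=56<<2=224
xor ebx, edx → ebx=224^64=160
halt.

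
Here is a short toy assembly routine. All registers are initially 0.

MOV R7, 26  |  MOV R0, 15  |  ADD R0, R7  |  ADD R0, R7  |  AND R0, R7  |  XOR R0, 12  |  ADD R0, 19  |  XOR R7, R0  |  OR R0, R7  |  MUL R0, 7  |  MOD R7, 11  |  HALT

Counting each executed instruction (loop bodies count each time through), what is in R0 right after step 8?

33

R7=26
R0=15
R0=15+26=41
R0=41+26=67
R0=67&26=2
R0=2^12=14
R0=14+19=33
R7=26^33=59
After step 8: R0 = 33.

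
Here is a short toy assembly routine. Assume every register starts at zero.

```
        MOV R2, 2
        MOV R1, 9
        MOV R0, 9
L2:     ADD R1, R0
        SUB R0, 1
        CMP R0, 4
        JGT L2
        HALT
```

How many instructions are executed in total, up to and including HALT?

24

after MOV R2, 2: R2=2
after MOV R1, 9: R1=9
after MOV R0, 9: R0=9
after ADD R1, R0: R1=9+9=18
after SUB R0, 1: R0=9-1=8
CMP R0, 4  (cmp 8,4)
JGT L2: taken
after ADD R1, R0: R1=18+8=26
after SUB R0, 1: R0=8-1=7
CMP R0, 4  (cmp 7,4)
JGT L2: taken
after ADD R1, R0: R1=26+7=33
after SUB R0, 1: R0=7-1=6
CMP R0, 4  (cmp 6,4)
JGT L2: taken
after ADD R1, R0: R1=33+6=39
after SUB R0, 1: R0=6-1=5
CMP R0, 4  (cmp 5,4)
JGT L2: taken
after ADD R1, R0: R1=39+5=44
after SUB R0, 1: R0=5-1=4
CMP R0, 4  (cmp 4,4)
JGT L2: not taken
halt.
Total executed instructions: 24.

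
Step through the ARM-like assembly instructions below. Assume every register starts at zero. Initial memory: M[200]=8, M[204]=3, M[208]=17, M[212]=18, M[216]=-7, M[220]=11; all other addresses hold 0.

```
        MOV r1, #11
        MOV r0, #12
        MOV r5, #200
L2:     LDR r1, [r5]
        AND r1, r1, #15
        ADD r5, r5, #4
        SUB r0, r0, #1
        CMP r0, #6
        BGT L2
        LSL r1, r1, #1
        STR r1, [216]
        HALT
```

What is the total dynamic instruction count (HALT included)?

MOV r1, #11 → r1=11
MOV r0, #12 → r0=12
MOV r5, #200 → r5=200
LDR r1, [r5] → r1=M[200]=8
AND r1, r1, #15 → r1=8&15=8
ADD r5, r5, #4 → r5=200+4=204
SUB r0, r0, #1 → r0=12-1=11
CMP r0, #6  (cmp 11,6)
BGT L2: taken
LDR r1, [r5] → r1=M[204]=3
AND r1, r1, #15 → r1=3&15=3
ADD r5, r5, #4 → r5=204+4=208
SUB r0, r0, #1 → r0=11-1=10
CMP r0, #6  (cmp 10,6)
BGT L2: taken
LDR r1, [r5] → r1=M[208]=17
AND r1, r1, #15 → r1=17&15=1
ADD r5, r5, #4 → r5=208+4=212
SUB r0, r0, #1 → r0=10-1=9
CMP r0, #6  (cmp 9,6)
BGT L2: taken
LDR r1, [r5] → r1=M[212]=18
AND r1, r1, #15 → r1=18&15=2
ADD r5, r5, #4 → r5=212+4=216
SUB r0, r0, #1 → r0=9-1=8
CMP r0, #6  (cmp 8,6)
BGT L2: taken
LDR r1, [r5] → r1=M[216]=-7
AND r1, r1, #15 → r1=(-7)&15=9
ADD r5, r5, #4 → r5=216+4=220
SUB r0, r0, #1 → r0=8-1=7
CMP r0, #6  (cmp 7,6)
BGT L2: taken
LDR r1, [r5] → r1=M[220]=11
AND r1, r1, #15 → r1=11&15=11
ADD r5, r5, #4 → r5=220+4=224
SUB r0, r0, #1 → r0=7-1=6
CMP r0, #6  (cmp 6,6)
BGT L2: not taken
LSL r1, r1, #1 → r1=11<<1=22
STR r1, [216] → M[216]=22
halt.
Total executed instructions: 42.

42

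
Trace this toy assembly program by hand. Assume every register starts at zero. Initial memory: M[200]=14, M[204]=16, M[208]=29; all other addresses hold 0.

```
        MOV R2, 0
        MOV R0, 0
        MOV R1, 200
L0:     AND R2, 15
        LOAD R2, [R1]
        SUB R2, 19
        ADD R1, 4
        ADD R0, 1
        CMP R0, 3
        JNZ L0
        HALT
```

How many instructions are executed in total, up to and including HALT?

after MOV R2, 0: R2=0
after MOV R0, 0: R0=0
after MOV R1, 200: R1=200
after AND R2, 15: R2=0&15=0
after LOAD R2, [R1]: R2=M[200]=14
after SUB R2, 19: R2=14-19=-5
after ADD R1, 4: R1=200+4=204
after ADD R0, 1: R0=0+1=1
CMP R0, 3  (cmp 1,3)
JNZ L0: taken
after AND R2, 15: R2=(-5)&15=11
after LOAD R2, [R1]: R2=M[204]=16
after SUB R2, 19: R2=16-19=-3
after ADD R1, 4: R1=204+4=208
after ADD R0, 1: R0=1+1=2
CMP R0, 3  (cmp 2,3)
JNZ L0: taken
after AND R2, 15: R2=(-3)&15=13
after LOAD R2, [R1]: R2=M[208]=29
after SUB R2, 19: R2=29-19=10
after ADD R1, 4: R1=208+4=212
after ADD R0, 1: R0=2+1=3
CMP R0, 3  (cmp 3,3)
JNZ L0: not taken
halt.
Total executed instructions: 25.

25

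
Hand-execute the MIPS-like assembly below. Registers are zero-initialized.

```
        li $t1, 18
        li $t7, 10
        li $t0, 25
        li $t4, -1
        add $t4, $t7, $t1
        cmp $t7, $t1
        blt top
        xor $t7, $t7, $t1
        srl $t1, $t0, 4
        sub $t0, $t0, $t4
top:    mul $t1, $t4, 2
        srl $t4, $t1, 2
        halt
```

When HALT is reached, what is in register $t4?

14

after li $t1, 18: $t1=18
after li $t7, 10: $t7=10
after li $t0, 25: $t0=25
after li $t4, -1: $t4=-1
after add $t4, $t7, $t1: $t4=10+18=28
cmp $t7, $t1  (cmp 10,18)
blt top: taken
after mul $t1, $t4, 2: $t1=28*2=56
after srl $t4, $t1, 2: $t4=56>>2=14
halt.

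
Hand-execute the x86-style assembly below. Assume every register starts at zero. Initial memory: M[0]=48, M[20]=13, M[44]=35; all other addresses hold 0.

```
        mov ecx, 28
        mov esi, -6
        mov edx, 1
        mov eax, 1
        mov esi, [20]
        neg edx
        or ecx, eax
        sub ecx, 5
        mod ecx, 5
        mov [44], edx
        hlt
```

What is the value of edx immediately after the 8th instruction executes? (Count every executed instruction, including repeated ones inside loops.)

-1

after mov ecx, 28: ecx=28
after mov esi, -6: esi=-6
after mov edx, 1: edx=1
after mov eax, 1: eax=1
after mov esi, [20]: esi=M[20]=13
after neg edx: edx=-(1)=-1
after or ecx, eax: ecx=28|1=29
after sub ecx, 5: ecx=29-5=24
After step 8: edx = -1.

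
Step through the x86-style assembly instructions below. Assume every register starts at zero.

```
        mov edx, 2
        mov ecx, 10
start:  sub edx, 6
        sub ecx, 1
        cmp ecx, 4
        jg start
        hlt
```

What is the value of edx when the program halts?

-34

after mov edx, 2: edx=2
after mov ecx, 10: ecx=10
after sub edx, 6: edx=2-6=-4
after sub ecx, 1: ecx=10-1=9
cmp ecx, 4  (cmp 9,4)
jg start: taken
after sub edx, 6: edx=(-4)-6=-10
after sub ecx, 1: ecx=9-1=8
cmp ecx, 4  (cmp 8,4)
jg start: taken
after sub edx, 6: edx=(-10)-6=-16
after sub ecx, 1: ecx=8-1=7
cmp ecx, 4  (cmp 7,4)
jg start: taken
after sub edx, 6: edx=(-16)-6=-22
after sub ecx, 1: ecx=7-1=6
cmp ecx, 4  (cmp 6,4)
jg start: taken
after sub edx, 6: edx=(-22)-6=-28
after sub ecx, 1: ecx=6-1=5
cmp ecx, 4  (cmp 5,4)
jg start: taken
after sub edx, 6: edx=(-28)-6=-34
after sub ecx, 1: ecx=5-1=4
cmp ecx, 4  (cmp 4,4)
jg start: not taken
halt.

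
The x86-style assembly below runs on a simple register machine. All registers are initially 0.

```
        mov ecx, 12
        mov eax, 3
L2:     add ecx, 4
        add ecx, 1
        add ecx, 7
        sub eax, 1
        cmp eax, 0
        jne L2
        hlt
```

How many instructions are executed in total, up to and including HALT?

21

after mov ecx, 12: ecx=12
after mov eax, 3: eax=3
after add ecx, 4: ecx=12+4=16
after add ecx, 1: ecx=16+1=17
after add ecx, 7: ecx=17+7=24
after sub eax, 1: eax=3-1=2
cmp eax, 0  (cmp 2,0)
jne L2: taken
after add ecx, 4: ecx=24+4=28
after add ecx, 1: ecx=28+1=29
after add ecx, 7: ecx=29+7=36
after sub eax, 1: eax=2-1=1
cmp eax, 0  (cmp 1,0)
jne L2: taken
after add ecx, 4: ecx=36+4=40
after add ecx, 1: ecx=40+1=41
after add ecx, 7: ecx=41+7=48
after sub eax, 1: eax=1-1=0
cmp eax, 0  (cmp 0,0)
jne L2: not taken
halt.
Total executed instructions: 21.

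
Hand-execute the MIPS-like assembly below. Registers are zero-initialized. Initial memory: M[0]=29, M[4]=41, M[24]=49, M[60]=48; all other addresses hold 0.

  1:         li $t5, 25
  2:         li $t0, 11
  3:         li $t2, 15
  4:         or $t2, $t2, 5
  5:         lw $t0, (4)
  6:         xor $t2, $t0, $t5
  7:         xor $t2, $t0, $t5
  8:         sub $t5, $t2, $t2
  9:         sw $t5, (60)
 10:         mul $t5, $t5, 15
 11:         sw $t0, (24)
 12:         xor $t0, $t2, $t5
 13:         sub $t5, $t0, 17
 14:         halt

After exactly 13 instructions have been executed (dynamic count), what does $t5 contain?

li $t5, 25 → $t5=25
li $t0, 11 → $t0=11
li $t2, 15 → $t2=15
or $t2, $t2, 5 → $t2=15|5=15
lw $t0, (4) → $t0=M[4]=41
xor $t2, $t0, $t5 → $t2=41^25=48
xor $t2, $t0, $t5 → $t2=41^25=48
sub $t5, $t2, $t2 → $t5=48-48=0
sw $t5, (60) → M[60]=0
mul $t5, $t5, 15 → $t5=0*15=0
sw $t0, (24) → M[24]=41
xor $t0, $t2, $t5 → $t0=48^0=48
sub $t5, $t0, 17 → $t5=48-17=31
After step 13: $t5 = 31.

31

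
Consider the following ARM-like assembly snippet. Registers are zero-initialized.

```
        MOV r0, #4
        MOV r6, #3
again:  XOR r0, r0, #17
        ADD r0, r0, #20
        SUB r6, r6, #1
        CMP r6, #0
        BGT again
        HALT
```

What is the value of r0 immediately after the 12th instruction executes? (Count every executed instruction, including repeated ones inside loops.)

after MOV r0, #4: r0=4
after MOV r6, #3: r6=3
after XOR r0, r0, #17: r0=4^17=21
after ADD r0, r0, #20: r0=21+20=41
after SUB r6, r6, #1: r6=3-1=2
CMP r6, #0  (cmp 2,0)
BGT again: taken
after XOR r0, r0, #17: r0=41^17=56
after ADD r0, r0, #20: r0=56+20=76
after SUB r6, r6, #1: r6=2-1=1
CMP r6, #0  (cmp 1,0)
BGT again: taken
After step 12: r0 = 76.

76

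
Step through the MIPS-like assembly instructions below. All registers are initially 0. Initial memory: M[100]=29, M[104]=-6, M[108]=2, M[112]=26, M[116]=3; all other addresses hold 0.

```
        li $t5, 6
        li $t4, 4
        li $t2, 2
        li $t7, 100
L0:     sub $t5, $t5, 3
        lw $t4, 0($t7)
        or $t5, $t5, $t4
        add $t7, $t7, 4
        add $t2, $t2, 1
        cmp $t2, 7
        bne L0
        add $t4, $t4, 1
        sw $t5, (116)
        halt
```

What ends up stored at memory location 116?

after li $t5, 6: $t5=6
after li $t4, 4: $t4=4
after li $t2, 2: $t2=2
after li $t7, 100: $t7=100
after sub $t5, $t5, 3: $t5=6-3=3
after lw $t4, 0($t7): $t4=M[100]=29
after or $t5, $t5, $t4: $t5=3|29=31
after add $t7, $t7, 4: $t7=100+4=104
after add $t2, $t2, 1: $t2=2+1=3
cmp $t2, 7  (cmp 3,7)
bne L0: taken
after sub $t5, $t5, 3: $t5=31-3=28
after lw $t4, 0($t7): $t4=M[104]=-6
after or $t5, $t5, $t4: $t5=28|(-6)=-2
after add $t7, $t7, 4: $t7=104+4=108
after add $t2, $t2, 1: $t2=3+1=4
cmp $t2, 7  (cmp 4,7)
bne L0: taken
after sub $t5, $t5, 3: $t5=(-2)-3=-5
after lw $t4, 0($t7): $t4=M[108]=2
after or $t5, $t5, $t4: $t5=(-5)|2=-5
after add $t7, $t7, 4: $t7=108+4=112
after add $t2, $t2, 1: $t2=4+1=5
cmp $t2, 7  (cmp 5,7)
bne L0: taken
after sub $t5, $t5, 3: $t5=(-5)-3=-8
after lw $t4, 0($t7): $t4=M[112]=26
after or $t5, $t5, $t4: $t5=(-8)|26=-6
after add $t7, $t7, 4: $t7=112+4=116
after add $t2, $t2, 1: $t2=5+1=6
cmp $t2, 7  (cmp 6,7)
bne L0: taken
after sub $t5, $t5, 3: $t5=(-6)-3=-9
after lw $t4, 0($t7): $t4=M[116]=3
after or $t5, $t5, $t4: $t5=(-9)|3=-9
after add $t7, $t7, 4: $t7=116+4=120
after add $t2, $t2, 1: $t2=6+1=7
cmp $t2, 7  (cmp 7,7)
bne L0: not taken
after add $t4, $t4, 1: $t4=3+1=4
sw $t5, (116) → M[116]=-9
halt.

-9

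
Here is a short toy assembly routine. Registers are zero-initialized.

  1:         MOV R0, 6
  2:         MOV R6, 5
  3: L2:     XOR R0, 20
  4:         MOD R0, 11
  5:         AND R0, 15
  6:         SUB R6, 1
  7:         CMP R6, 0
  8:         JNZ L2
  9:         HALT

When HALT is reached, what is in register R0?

8

after MOV R0, 6: R0=6
after MOV R6, 5: R6=5
after XOR R0, 20: R0=6^20=18
after MOD R0, 11: R0=18%11=7
after AND R0, 15: R0=7&15=7
after SUB R6, 1: R6=5-1=4
CMP R6, 0  (cmp 4,0)
JNZ L2: taken
after XOR R0, 20: R0=7^20=19
after MOD R0, 11: R0=19%11=8
after AND R0, 15: R0=8&15=8
after SUB R6, 1: R6=4-1=3
CMP R6, 0  (cmp 3,0)
JNZ L2: taken
after XOR R0, 20: R0=8^20=28
after MOD R0, 11: R0=28%11=6
after AND R0, 15: R0=6&15=6
after SUB R6, 1: R6=3-1=2
CMP R6, 0  (cmp 2,0)
JNZ L2: taken
after XOR R0, 20: R0=6^20=18
after MOD R0, 11: R0=18%11=7
after AND R0, 15: R0=7&15=7
after SUB R6, 1: R6=2-1=1
CMP R6, 0  (cmp 1,0)
JNZ L2: taken
after XOR R0, 20: R0=7^20=19
after MOD R0, 11: R0=19%11=8
after AND R0, 15: R0=8&15=8
after SUB R6, 1: R6=1-1=0
CMP R6, 0  (cmp 0,0)
JNZ L2: not taken
halt.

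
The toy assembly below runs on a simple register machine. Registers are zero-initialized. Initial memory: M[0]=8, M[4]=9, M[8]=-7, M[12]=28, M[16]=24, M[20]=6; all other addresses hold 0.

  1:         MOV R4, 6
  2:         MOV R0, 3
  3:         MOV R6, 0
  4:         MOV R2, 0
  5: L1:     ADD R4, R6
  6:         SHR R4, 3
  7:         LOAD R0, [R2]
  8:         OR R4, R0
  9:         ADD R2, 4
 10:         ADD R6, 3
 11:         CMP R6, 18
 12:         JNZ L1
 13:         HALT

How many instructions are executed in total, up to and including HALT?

after MOV R4, 6: R4=6
after MOV R0, 3: R0=3
after MOV R6, 0: R6=0
after MOV R2, 0: R2=0
after ADD R4, R6: R4=6+0=6
after SHR R4, 3: R4=6>>3=0
after LOAD R0, [R2]: R0=M[0]=8
after OR R4, R0: R4=0|8=8
after ADD R2, 4: R2=0+4=4
after ADD R6, 3: R6=0+3=3
CMP R6, 18  (cmp 3,18)
JNZ L1: taken
after ADD R4, R6: R4=8+3=11
after SHR R4, 3: R4=11>>3=1
after LOAD R0, [R2]: R0=M[4]=9
after OR R4, R0: R4=1|9=9
after ADD R2, 4: R2=4+4=8
after ADD R6, 3: R6=3+3=6
CMP R6, 18  (cmp 6,18)
JNZ L1: taken
after ADD R4, R6: R4=9+6=15
after SHR R4, 3: R4=15>>3=1
after LOAD R0, [R2]: R0=M[8]=-7
after OR R4, R0: R4=1|(-7)=-7
after ADD R2, 4: R2=8+4=12
after ADD R6, 3: R6=6+3=9
CMP R6, 18  (cmp 9,18)
JNZ L1: taken
after ADD R4, R6: R4=(-7)+9=2
after SHR R4, 3: R4=2>>3=0
after LOAD R0, [R2]: R0=M[12]=28
after OR R4, R0: R4=0|28=28
after ADD R2, 4: R2=12+4=16
after ADD R6, 3: R6=9+3=12
CMP R6, 18  (cmp 12,18)
JNZ L1: taken
after ADD R4, R6: R4=28+12=40
after SHR R4, 3: R4=40>>3=5
after LOAD R0, [R2]: R0=M[16]=24
after OR R4, R0: R4=5|24=29
after ADD R2, 4: R2=16+4=20
after ADD R6, 3: R6=12+3=15
CMP R6, 18  (cmp 15,18)
JNZ L1: taken
after ADD R4, R6: R4=29+15=44
after SHR R4, 3: R4=44>>3=5
after LOAD R0, [R2]: R0=M[20]=6
after OR R4, R0: R4=5|6=7
after ADD R2, 4: R2=20+4=24
after ADD R6, 3: R6=15+3=18
CMP R6, 18  (cmp 18,18)
JNZ L1: not taken
halt.
Total executed instructions: 53.

53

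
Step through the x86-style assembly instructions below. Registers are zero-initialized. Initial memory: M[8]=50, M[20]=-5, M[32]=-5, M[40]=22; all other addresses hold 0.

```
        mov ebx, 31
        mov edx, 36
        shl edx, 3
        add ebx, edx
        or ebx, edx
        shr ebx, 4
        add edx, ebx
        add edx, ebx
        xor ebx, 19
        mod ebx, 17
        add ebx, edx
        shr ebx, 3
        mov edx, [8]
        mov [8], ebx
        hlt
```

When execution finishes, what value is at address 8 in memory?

40

ebx=31
edx=36
edx=36<<3=288
ebx=31+288=319
ebx=319|288=319
ebx=319>>4=19
edx=288+19=307
edx=307+19=326
ebx=19^19=0
ebx=0%17=0
ebx=0+326=326
ebx=326>>3=40
edx=M[8]=50
mov [8], ebx → M[8]=40
halt.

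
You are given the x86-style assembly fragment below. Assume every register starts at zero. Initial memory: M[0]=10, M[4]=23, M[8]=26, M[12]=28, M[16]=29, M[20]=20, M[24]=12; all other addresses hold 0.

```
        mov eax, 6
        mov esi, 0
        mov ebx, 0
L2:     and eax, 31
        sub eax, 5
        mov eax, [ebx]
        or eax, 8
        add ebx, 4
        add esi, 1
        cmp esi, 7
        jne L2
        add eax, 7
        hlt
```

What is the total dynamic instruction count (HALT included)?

eax=6
esi=0
ebx=0
eax=6&31=6
eax=6-5=1
eax=M[0]=10
eax=10|8=10
ebx=0+4=4
esi=0+1=1
cmp esi, 7  (cmp 1,7)
jne L2: taken
eax=10&31=10
eax=10-5=5
eax=M[4]=23
eax=23|8=31
ebx=4+4=8
esi=1+1=2
cmp esi, 7  (cmp 2,7)
jne L2: taken
eax=31&31=31
eax=31-5=26
eax=M[8]=26
eax=26|8=26
ebx=8+4=12
esi=2+1=3
cmp esi, 7  (cmp 3,7)
jne L2: taken
eax=26&31=26
eax=26-5=21
eax=M[12]=28
eax=28|8=28
ebx=12+4=16
esi=3+1=4
cmp esi, 7  (cmp 4,7)
jne L2: taken
eax=28&31=28
eax=28-5=23
eax=M[16]=29
eax=29|8=29
ebx=16+4=20
esi=4+1=5
cmp esi, 7  (cmp 5,7)
jne L2: taken
eax=29&31=29
eax=29-5=24
eax=M[20]=20
eax=20|8=28
ebx=20+4=24
esi=5+1=6
cmp esi, 7  (cmp 6,7)
jne L2: taken
eax=28&31=28
eax=28-5=23
eax=M[24]=12
eax=12|8=12
ebx=24+4=28
esi=6+1=7
cmp esi, 7  (cmp 7,7)
jne L2: not taken
eax=12+7=19
halt.
Total executed instructions: 61.

61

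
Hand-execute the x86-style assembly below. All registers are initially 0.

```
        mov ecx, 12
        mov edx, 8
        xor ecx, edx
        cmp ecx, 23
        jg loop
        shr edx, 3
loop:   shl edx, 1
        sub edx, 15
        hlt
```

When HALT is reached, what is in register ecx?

mov ecx, 12 → ecx=12
mov edx, 8 → edx=8
xor ecx, edx → ecx=12^8=4
cmp ecx, 23  (cmp 4,23)
jg loop: not taken
shr edx, 3 → edx=8>>3=1
shl edx, 1 → edx=1<<1=2
sub edx, 15 → edx=2-15=-13
halt.

4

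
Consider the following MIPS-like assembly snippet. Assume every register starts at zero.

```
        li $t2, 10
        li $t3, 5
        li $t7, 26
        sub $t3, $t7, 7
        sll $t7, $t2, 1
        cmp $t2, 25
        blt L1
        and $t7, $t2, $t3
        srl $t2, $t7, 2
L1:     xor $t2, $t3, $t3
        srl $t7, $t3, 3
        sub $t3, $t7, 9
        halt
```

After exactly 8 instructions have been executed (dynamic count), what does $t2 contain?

0

li $t2, 10 → $t2=10
li $t3, 5 → $t3=5
li $t7, 26 → $t7=26
sub $t3, $t7, 7 → $t3=26-7=19
sll $t7, $t2, 1 → $t7=10<<1=20
cmp $t2, 25  (cmp 10,25)
blt L1: taken
xor $t2, $t3, $t3 → $t2=19^19=0
After step 8: $t2 = 0.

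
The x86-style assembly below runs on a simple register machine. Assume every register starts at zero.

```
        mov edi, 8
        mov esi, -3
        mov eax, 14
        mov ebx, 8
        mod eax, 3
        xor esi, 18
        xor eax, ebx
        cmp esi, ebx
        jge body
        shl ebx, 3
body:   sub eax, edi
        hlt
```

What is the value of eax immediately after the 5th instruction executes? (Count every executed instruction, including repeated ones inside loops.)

edi=8
esi=-3
eax=14
ebx=8
eax=14%3=2
After step 5: eax = 2.

2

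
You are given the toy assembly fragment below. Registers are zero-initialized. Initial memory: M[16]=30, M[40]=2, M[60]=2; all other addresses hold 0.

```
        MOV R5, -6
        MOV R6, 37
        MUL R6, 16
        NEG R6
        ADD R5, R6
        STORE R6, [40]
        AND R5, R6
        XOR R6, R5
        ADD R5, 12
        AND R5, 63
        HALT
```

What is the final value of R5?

after MOV R5, -6: R5=-6
after MOV R6, 37: R6=37
after MUL R6, 16: R6=37*16=592
after NEG R6: R6=-(592)=-592
after ADD R5, R6: R5=(-6)+(-592)=-598
STORE R6, [40] → M[40]=-592
after AND R5, R6: R5=(-598)&(-592)=-608
after XOR R6, R5: R6=(-592)^(-608)=16
after ADD R5, 12: R5=(-608)+12=-596
after AND R5, 63: R5=(-596)&63=44
halt.

44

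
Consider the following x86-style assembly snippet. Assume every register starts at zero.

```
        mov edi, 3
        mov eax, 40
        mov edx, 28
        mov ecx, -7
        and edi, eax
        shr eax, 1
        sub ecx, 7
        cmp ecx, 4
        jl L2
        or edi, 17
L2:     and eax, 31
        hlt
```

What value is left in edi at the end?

0

after mov edi, 3: edi=3
after mov eax, 40: eax=40
after mov edx, 28: edx=28
after mov ecx, -7: ecx=-7
after and edi, eax: edi=3&40=0
after shr eax, 1: eax=40>>1=20
after sub ecx, 7: ecx=(-7)-7=-14
cmp ecx, 4  (cmp -14,4)
jl L2: taken
after and eax, 31: eax=20&31=20
halt.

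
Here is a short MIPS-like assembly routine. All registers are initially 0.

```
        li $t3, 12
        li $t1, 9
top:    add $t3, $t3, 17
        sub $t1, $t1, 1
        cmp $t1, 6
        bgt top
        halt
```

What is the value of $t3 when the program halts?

63

li $t3, 12 → $t3=12
li $t1, 9 → $t1=9
add $t3, $t3, 17 → $t3=12+17=29
sub $t1, $t1, 1 → $t1=9-1=8
cmp $t1, 6  (cmp 8,6)
bgt top: taken
add $t3, $t3, 17 → $t3=29+17=46
sub $t1, $t1, 1 → $t1=8-1=7
cmp $t1, 6  (cmp 7,6)
bgt top: taken
add $t3, $t3, 17 → $t3=46+17=63
sub $t1, $t1, 1 → $t1=7-1=6
cmp $t1, 6  (cmp 6,6)
bgt top: not taken
halt.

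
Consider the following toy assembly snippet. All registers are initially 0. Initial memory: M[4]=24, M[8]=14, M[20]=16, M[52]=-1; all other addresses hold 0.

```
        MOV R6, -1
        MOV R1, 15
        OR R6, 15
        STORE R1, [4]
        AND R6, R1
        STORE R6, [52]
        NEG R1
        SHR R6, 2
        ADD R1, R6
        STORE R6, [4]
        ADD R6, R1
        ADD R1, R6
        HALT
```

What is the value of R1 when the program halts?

-21

MOV R6, -1 → R6=-1
MOV R1, 15 → R1=15
OR R6, 15 → R6=(-1)|15=-1
STORE R1, [4] → M[4]=15
AND R6, R1 → R6=(-1)&15=15
STORE R6, [52] → M[52]=15
NEG R1 → R1=-(15)=-15
SHR R6, 2 → R6=15>>2=3
ADD R1, R6 → R1=(-15)+3=-12
STORE R6, [4] → M[4]=3
ADD R6, R1 → R6=3+(-12)=-9
ADD R1, R6 → R1=(-12)+(-9)=-21
halt.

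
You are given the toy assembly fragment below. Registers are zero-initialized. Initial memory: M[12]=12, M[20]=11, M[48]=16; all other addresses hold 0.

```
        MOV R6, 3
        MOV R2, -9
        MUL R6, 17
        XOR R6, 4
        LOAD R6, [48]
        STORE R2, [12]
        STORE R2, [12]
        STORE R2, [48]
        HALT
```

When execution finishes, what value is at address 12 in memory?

-9

R6=3
R2=-9
R6=3*17=51
R6=51^4=55
R6=M[48]=16
STORE R2, [12] → M[12]=-9
STORE R2, [12] → M[12]=-9
STORE R2, [48] → M[48]=-9
halt.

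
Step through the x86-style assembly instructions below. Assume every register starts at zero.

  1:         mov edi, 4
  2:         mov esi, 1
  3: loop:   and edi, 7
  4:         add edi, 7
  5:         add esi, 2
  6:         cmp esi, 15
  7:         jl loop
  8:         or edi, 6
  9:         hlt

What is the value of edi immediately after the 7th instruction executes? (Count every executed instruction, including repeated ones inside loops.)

mov edi, 4 → edi=4
mov esi, 1 → esi=1
and edi, 7 → edi=4&7=4
add edi, 7 → edi=4+7=11
add esi, 2 → esi=1+2=3
cmp esi, 15  (cmp 3,15)
jl loop: taken
After step 7: edi = 11.

11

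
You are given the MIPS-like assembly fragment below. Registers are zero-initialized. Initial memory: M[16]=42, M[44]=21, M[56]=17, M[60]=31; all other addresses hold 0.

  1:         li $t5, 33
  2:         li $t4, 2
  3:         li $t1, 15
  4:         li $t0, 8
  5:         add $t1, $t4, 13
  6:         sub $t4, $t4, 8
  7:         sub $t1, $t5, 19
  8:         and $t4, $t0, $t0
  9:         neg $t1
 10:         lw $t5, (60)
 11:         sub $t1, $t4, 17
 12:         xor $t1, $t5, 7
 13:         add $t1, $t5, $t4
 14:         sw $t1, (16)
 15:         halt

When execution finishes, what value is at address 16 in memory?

39

li $t5, 33 → $t5=33
li $t4, 2 → $t4=2
li $t1, 15 → $t1=15
li $t0, 8 → $t0=8
add $t1, $t4, 13 → $t1=2+13=15
sub $t4, $t4, 8 → $t4=2-8=-6
sub $t1, $t5, 19 → $t1=33-19=14
and $t4, $t0, $t0 → $t4=8&8=8
neg $t1 → $t1=-(14)=-14
lw $t5, (60) → $t5=M[60]=31
sub $t1, $t4, 17 → $t1=8-17=-9
xor $t1, $t5, 7 → $t1=31^7=24
add $t1, $t5, $t4 → $t1=31+8=39
sw $t1, (16) → M[16]=39
halt.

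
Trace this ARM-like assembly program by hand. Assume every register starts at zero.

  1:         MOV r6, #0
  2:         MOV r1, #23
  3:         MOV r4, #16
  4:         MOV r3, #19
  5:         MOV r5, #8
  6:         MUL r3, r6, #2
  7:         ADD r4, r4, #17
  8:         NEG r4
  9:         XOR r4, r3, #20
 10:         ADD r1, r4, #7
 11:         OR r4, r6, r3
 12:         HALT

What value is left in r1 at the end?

after MOV r6, #0: r6=0
after MOV r1, #23: r1=23
after MOV r4, #16: r4=16
after MOV r3, #19: r3=19
after MOV r5, #8: r5=8
after MUL r3, r6, #2: r3=0*2=0
after ADD r4, r4, #17: r4=16+17=33
after NEG r4: r4=-(33)=-33
after XOR r4, r3, #20: r4=0^20=20
after ADD r1, r4, #7: r1=20+7=27
after OR r4, r6, r3: r4=0|0=0
halt.

27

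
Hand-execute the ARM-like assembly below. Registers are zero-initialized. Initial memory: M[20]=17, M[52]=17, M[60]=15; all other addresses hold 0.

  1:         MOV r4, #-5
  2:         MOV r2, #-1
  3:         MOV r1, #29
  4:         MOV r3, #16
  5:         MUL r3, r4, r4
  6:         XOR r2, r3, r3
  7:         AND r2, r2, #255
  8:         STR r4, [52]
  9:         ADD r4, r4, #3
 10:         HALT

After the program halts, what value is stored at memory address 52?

after MOV r4, #-5: r4=-5
after MOV r2, #-1: r2=-1
after MOV r1, #29: r1=29
after MOV r3, #16: r3=16
after MUL r3, r4, r4: r3=(-5)*(-5)=25
after XOR r2, r3, r3: r2=25^25=0
after AND r2, r2, #255: r2=0&255=0
STR r4, [52] → M[52]=-5
after ADD r4, r4, #3: r4=(-5)+3=-2
halt.

-5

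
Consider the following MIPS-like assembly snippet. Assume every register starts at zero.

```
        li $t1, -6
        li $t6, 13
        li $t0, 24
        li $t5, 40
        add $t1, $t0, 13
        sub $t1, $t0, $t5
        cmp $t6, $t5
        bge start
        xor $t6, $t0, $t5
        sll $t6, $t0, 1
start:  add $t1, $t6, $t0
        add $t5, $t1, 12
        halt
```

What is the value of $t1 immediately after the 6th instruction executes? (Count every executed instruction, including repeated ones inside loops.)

after li $t1, -6: $t1=-6
after li $t6, 13: $t6=13
after li $t0, 24: $t0=24
after li $t5, 40: $t5=40
after add $t1, $t0, 13: $t1=24+13=37
after sub $t1, $t0, $t5: $t1=24-40=-16
After step 6: $t1 = -16.

-16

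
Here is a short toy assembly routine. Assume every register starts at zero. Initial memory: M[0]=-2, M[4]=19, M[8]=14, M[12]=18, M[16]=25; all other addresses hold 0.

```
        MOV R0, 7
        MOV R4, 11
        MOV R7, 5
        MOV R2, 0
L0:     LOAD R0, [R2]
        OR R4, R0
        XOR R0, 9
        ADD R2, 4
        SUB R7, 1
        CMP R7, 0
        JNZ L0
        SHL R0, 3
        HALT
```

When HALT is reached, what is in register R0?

R0=7
R4=11
R7=5
R2=0
R0=M[0]=-2
R4=11|(-2)=-1
R0=(-2)^9=-9
R2=0+4=4
R7=5-1=4
CMP R7, 0  (cmp 4,0)
JNZ L0: taken
R0=M[4]=19
R4=(-1)|19=-1
R0=19^9=26
R2=4+4=8
R7=4-1=3
CMP R7, 0  (cmp 3,0)
JNZ L0: taken
R0=M[8]=14
R4=(-1)|14=-1
R0=14^9=7
R2=8+4=12
R7=3-1=2
CMP R7, 0  (cmp 2,0)
JNZ L0: taken
R0=M[12]=18
R4=(-1)|18=-1
R0=18^9=27
R2=12+4=16
R7=2-1=1
CMP R7, 0  (cmp 1,0)
JNZ L0: taken
R0=M[16]=25
R4=(-1)|25=-1
R0=25^9=16
R2=16+4=20
R7=1-1=0
CMP R7, 0  (cmp 0,0)
JNZ L0: not taken
R0=16<<3=128
halt.

128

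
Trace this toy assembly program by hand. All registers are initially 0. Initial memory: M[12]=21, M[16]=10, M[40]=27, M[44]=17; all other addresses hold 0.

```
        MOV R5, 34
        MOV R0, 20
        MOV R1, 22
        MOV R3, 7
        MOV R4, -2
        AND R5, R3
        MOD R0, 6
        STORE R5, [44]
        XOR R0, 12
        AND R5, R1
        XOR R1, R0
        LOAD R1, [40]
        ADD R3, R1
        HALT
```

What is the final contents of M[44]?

R5=34
R0=20
R1=22
R3=7
R4=-2
R5=34&7=2
R0=20%6=2
STORE R5, [44] → M[44]=2
R0=2^12=14
R5=2&22=2
R1=22^14=24
R1=M[40]=27
R3=7+27=34
halt.

2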